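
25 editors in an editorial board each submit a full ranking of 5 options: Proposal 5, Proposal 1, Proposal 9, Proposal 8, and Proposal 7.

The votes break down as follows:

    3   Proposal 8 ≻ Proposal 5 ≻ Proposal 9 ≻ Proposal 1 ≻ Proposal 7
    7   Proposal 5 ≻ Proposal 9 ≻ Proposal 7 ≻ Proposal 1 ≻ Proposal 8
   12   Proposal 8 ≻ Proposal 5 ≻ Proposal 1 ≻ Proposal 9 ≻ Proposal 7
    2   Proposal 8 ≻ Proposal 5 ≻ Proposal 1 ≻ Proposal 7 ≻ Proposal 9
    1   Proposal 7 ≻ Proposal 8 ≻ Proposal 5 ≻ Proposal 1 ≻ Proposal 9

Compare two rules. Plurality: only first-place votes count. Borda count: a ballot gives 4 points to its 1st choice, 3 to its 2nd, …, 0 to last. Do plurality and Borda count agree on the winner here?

No

Plurality first-place counts: Proposal 5 7, Proposal 1 0, Proposal 9 0, Proposal 8 17, Proposal 7 1 → Proposal 8.
Borda totals: Proposal 5 81, Proposal 1 39, Proposal 9 39, Proposal 8 71, Proposal 7 20 → Proposal 5.
The two rules disagree: plurality picks Proposal 8, Borda picks Proposal 5.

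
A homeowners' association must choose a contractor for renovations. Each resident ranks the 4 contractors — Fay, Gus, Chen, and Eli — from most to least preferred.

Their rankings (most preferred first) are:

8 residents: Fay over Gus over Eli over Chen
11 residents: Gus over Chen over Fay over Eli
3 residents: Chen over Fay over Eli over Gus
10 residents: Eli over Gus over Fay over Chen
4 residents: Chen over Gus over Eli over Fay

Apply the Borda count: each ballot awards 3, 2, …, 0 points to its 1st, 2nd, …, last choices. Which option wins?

Borda scores:
  Fay: 8·3 + 11·1 + 3·2 + 10·1 + 4·0 = 51
  Gus: 8·2 + 11·3 + 3·0 + 10·2 + 4·2 = 77
  Chen: 8·0 + 11·2 + 3·3 + 10·0 + 4·3 = 43
  Eli: 8·1 + 11·0 + 3·1 + 10·3 + 4·1 = 45
Gus has the highest total.

Gus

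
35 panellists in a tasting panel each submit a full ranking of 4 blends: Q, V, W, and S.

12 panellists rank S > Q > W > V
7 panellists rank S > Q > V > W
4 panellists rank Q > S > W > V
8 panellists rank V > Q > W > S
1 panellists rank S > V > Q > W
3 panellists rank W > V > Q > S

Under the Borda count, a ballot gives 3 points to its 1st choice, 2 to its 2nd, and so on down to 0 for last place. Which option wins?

Borda scores:
  Q: 12·2 + 7·2 + 4·3 + 8·2 + 1 + 3·1 = 70
  V: 12·0 + 7·1 + 4·0 + 8·3 + 2 + 3·2 = 39
  W: 12·1 + 7·0 + 4·1 + 8·1 + 0 + 3·3 = 33
  S: 12·3 + 7·3 + 4·2 + 8·0 + 3 + 3·0 = 68
Q has the highest total.

Q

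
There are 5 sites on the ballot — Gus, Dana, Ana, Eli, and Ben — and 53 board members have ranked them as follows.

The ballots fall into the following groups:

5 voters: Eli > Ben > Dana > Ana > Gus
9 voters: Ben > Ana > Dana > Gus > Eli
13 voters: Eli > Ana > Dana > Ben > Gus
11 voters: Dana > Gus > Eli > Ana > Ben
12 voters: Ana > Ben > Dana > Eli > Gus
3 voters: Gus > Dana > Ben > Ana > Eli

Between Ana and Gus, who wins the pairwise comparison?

Ana

Ballots ranking Ana above Gus: 5+9+13+12 = 39.
Ballots ranking Gus above Ana: 11+3 = 14.
Ana wins the head-to-head, 39–14.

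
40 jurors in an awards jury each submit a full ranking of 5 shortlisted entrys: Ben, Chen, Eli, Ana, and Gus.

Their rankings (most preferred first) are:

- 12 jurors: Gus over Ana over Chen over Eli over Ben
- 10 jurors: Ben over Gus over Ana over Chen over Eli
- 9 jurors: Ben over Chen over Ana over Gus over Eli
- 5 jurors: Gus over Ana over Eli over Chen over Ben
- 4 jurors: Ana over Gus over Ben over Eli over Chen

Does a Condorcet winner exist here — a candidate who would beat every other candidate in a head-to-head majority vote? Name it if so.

Head-to-head results (40 voters total):
Ben vs Chen: Ben wins 23–17.
Ben vs Eli: Ben wins 23–17.
Ben vs Ana: Ana wins 21–19.
Ben vs Gus: Gus wins 21–19.
Chen vs Eli: Chen wins 31–9.
Chen vs Ana: Ana wins 31–9.
Chen vs Gus: Gus wins 31–9.
Eli vs Ana: Ana wins 40–0.
Eli vs Gus: Gus wins 40–0.
Ana vs Gus: Gus wins 27–13.
Gus beats each rival — Ben (21–19), Chen (31–9), Eli (40–0), Ana (27–13) — so Gus is the Condorcet winner.

Gus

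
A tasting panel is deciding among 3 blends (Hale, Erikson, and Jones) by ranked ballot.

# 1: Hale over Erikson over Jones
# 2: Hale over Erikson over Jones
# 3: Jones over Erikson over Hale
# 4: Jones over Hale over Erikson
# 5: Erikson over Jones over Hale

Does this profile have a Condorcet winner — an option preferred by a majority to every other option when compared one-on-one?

Head-to-head results (5 voters total):
Hale vs Erikson: Hale wins 3–2.
Hale vs Jones: Jones wins 3–2.
Erikson vs Jones: Erikson wins 3–2.
No candidate beats all others: Hale beats Erikson beats Jones beats Hale, a majority cycle.

No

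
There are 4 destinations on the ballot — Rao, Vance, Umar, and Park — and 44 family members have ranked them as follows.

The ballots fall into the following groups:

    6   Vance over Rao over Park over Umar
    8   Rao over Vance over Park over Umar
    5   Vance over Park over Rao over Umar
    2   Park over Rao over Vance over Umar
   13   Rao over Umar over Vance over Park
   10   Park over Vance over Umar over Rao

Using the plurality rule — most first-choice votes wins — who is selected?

First-place vote totals:
  Rao: 21
  Vance: 11
  Umar: 0
  Park: 12
Rao has the most first-place votes.

Rao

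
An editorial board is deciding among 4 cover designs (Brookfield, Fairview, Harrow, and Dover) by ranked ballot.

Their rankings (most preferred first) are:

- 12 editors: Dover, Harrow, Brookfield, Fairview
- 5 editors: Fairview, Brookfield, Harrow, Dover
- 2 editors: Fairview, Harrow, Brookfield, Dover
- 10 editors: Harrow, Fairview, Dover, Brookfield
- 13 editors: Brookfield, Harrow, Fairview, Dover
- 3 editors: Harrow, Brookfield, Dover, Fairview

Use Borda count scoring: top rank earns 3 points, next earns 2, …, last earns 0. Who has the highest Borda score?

Harrow

Borda scores:
  Brookfield: 12·1 + 5·2 + 2·1 + 10·0 + 13·3 + 3·2 = 69
  Fairview: 12·0 + 5·3 + 2·3 + 10·2 + 13·1 + 3·0 = 54
  Harrow: 12·2 + 5·1 + 2·2 + 10·3 + 13·2 + 3·3 = 98
  Dover: 12·3 + 5·0 + 2·0 + 10·1 + 13·0 + 3·1 = 49
Harrow has the highest total.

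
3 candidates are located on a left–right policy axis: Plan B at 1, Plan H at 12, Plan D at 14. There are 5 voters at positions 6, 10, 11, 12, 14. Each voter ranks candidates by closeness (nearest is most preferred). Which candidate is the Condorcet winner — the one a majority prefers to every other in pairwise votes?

Plan H

With single-peaked preferences on a line, the Condorcet winner is the candidate closest to the median voter.
The median voter (position 11) is closest to Plan H at 12.
Check: Plan H vs Plan B — voters closer to Plan H: 4 of 5.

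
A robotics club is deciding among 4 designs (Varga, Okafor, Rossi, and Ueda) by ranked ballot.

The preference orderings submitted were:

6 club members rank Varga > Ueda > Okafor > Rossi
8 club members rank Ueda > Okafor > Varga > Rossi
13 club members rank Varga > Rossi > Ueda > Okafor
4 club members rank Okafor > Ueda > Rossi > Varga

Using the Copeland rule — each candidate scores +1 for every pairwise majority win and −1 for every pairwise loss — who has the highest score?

Varga

Pairwise results:
  Varga vs Okafor: Varga wins 19–12.
  Varga vs Rossi: Varga wins 27–4.
  Varga vs Ueda: Varga wins 19–12.
  Okafor vs Rossi: Okafor wins 18–13.
  Okafor vs Ueda: Ueda wins 27–4.
  Rossi vs Ueda: Ueda wins 18–13.
Copeland scores (wins − losses):
  Varga: 3 − 0 = 3
  Okafor: 1 − 2 = -1
  Rossi: 0 − 3 = -3
  Ueda: 2 − 1 = 1
Varga has the best Copeland score.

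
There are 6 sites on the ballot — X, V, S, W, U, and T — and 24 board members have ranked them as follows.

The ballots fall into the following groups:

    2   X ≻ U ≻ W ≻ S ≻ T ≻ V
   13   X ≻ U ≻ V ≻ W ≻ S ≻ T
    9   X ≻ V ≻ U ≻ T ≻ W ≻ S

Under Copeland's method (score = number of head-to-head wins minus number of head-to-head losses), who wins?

X

Pairwise results:
  X vs V: X wins 24–0.
  X vs S: X wins 24–0.
  X vs W: X wins 24–0.
  X vs U: X wins 24–0.
  X vs T: X wins 24–0.
  V vs S: V wins 22–2.
  V vs W: V wins 22–2.
  V vs U: U wins 15–9.
  V vs T: V wins 22–2.
  S vs W: W wins 24–0.
  S vs U: U wins 24–0.
  S vs T: S wins 15–9.
  W vs U: U wins 24–0.
  W vs T: W wins 15–9.
  U vs T: U wins 24–0.
Copeland scores (wins − losses):
  X: 5 − 0 = 5
  V: 3 − 2 = 1
  S: 1 − 4 = -3
  W: 2 − 3 = -1
  U: 4 − 1 = 3
  T: 0 − 5 = -5
X has the best Copeland score.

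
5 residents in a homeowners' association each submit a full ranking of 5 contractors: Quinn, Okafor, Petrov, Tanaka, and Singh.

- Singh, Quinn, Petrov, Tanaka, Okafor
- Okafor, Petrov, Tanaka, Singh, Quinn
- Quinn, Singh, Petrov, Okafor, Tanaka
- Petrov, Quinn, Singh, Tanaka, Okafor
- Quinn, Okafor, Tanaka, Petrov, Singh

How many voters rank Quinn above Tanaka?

Ballots ranking Quinn above Tanaka: 4.
Ballots ranking Tanaka above Quinn: 1.
So 4 of 5 voters prefer Quinn to Tanaka.

4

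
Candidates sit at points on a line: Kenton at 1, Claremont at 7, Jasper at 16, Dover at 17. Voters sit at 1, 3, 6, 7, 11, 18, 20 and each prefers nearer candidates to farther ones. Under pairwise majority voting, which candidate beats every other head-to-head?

With single-peaked preferences on a line, the Condorcet winner is the candidate closest to the median voter.
The median voter (position 7) is closest to Claremont at 7.
Check: Claremont vs Jasper — voters closer to Claremont: 5 of 7.

Claremont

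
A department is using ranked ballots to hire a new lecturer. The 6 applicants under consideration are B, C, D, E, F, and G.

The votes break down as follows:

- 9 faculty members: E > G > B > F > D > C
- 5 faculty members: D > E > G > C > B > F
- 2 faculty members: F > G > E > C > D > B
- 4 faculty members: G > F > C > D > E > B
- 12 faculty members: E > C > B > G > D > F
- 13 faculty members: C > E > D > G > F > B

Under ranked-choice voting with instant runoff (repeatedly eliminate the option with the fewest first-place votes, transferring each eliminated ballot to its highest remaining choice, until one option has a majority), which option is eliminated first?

Round 1: E 21, C 13, D 5, G 4, F 2, B 0. B has the fewest and is eliminated.
Round 2: E 21, C 13, D 5, G 4, F 2. F has the fewest and is eliminated.
Round 3: E 21, C 13, G 6, D 5. D has the fewest and is eliminated.
Round 4: E 26, C 13, G 6. E has a majority.

B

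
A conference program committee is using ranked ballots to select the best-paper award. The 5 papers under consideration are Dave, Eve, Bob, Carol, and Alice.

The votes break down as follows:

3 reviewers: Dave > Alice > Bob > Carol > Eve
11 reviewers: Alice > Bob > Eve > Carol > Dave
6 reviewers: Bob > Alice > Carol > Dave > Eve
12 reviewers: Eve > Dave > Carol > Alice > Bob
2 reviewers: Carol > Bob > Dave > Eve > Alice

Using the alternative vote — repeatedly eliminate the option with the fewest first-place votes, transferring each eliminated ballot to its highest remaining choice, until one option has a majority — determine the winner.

Alice

Round 1: Eve 12, Alice 11, Bob 6, Dave 3, Carol 2. Carol has the fewest and is eliminated.
Round 2: Eve 12, Alice 11, Bob 8, Dave 3. Dave has the fewest and is eliminated.
Round 3: Alice 14, Eve 12, Bob 8. Bob has the fewest and is eliminated.
Round 4: Alice 20, Eve 14. Alice has a majority.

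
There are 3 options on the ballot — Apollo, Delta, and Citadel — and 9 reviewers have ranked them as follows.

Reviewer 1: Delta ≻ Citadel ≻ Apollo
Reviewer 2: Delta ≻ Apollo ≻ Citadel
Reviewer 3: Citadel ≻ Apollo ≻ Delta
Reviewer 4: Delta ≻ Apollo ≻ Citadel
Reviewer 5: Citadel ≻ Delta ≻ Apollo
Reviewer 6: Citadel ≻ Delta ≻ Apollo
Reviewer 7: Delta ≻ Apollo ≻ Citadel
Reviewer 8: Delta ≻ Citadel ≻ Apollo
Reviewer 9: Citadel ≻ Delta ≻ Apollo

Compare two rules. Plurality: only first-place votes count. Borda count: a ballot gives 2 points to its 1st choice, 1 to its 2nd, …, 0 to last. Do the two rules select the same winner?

Yes

Plurality first-place counts: Apollo 0, Delta 5, Citadel 4 → Delta.
Borda totals: Apollo 4, Delta 13, Citadel 10 → Delta.
The two rules agree on Delta.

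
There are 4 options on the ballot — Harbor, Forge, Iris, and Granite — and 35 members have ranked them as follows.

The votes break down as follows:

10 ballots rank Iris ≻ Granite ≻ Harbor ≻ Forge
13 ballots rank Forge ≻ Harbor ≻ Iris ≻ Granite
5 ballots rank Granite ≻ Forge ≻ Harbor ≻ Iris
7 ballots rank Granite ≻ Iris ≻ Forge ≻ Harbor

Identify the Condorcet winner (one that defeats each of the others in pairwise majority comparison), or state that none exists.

Head-to-head results (35 voters total):
Harbor vs Forge: Forge wins 25–10.
Harbor vs Iris: Harbor wins 18–17.
Harbor vs Granite: Granite wins 22–13.
Forge vs Iris: Forge wins 18–17.
Forge vs Granite: Granite wins 22–13.
Iris vs Granite: Iris wins 23–12.
No candidate beats all others: Harbor beats Iris beats Granite beats Harbor, a majority cycle.

There is no Condorcet winner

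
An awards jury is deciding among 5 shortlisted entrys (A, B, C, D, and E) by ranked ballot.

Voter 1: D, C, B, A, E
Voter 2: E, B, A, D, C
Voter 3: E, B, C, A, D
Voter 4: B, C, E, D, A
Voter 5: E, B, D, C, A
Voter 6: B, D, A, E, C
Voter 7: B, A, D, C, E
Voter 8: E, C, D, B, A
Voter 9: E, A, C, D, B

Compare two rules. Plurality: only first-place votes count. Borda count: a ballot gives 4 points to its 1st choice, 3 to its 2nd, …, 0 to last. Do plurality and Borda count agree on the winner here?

No

Plurality first-place counts: A 0, B 3, C 0, D 1, E 5 → E.
Borda totals: A 12, B 24, C 15, D 16, E 23 → B.
The two rules disagree: plurality picks E, Borda picks B.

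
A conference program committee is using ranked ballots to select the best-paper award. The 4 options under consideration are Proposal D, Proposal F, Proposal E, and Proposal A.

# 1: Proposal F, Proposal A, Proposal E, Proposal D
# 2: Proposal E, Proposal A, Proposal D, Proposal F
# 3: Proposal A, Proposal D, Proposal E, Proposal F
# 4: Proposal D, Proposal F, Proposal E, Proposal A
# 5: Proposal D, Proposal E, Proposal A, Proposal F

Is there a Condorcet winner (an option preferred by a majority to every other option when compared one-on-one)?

No

Head-to-head results (5 voters total):
Proposal D vs Proposal F: Proposal D wins 4–1.
Proposal D vs Proposal E: Proposal D wins 3–2.
Proposal D vs Proposal A: Proposal A wins 3–2.
Proposal F vs Proposal E: Proposal E wins 3–2.
Proposal F vs Proposal A: Proposal A wins 3–2.
Proposal E vs Proposal A: Proposal E wins 3–2.
No candidate beats all others: Proposal D beats Proposal E beats Proposal A beats Proposal D, a majority cycle.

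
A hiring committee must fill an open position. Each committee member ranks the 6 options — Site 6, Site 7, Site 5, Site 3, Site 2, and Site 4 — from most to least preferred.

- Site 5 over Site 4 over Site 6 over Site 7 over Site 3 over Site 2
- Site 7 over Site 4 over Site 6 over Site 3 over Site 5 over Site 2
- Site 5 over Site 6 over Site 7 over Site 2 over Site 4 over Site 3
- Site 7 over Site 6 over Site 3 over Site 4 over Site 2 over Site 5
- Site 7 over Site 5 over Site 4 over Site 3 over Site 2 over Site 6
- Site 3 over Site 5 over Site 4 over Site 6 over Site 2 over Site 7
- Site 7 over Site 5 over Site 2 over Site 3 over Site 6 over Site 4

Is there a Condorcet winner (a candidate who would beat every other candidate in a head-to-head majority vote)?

Yes

Head-to-head results (7 voters total):
Site 6 vs Site 7: Site 7 wins 4–3.
Site 6 vs Site 5: Site 5 wins 5–2.
Site 6 vs Site 3: Site 6 wins 4–3.
Site 6 vs Site 2: Site 6 wins 5–2.
Site 6 vs Site 4: Site 4 wins 4–3.
Site 7 vs Site 5: Site 7 wins 4–3.
Site 7 vs Site 3: Site 7 wins 6–1.
Site 7 vs Site 2: Site 7 wins 6–1.
Site 7 vs Site 4: Site 7 wins 5–2.
Site 5 vs Site 3: Site 5 wins 4–3.
Site 5 vs Site 2: Site 5 wins 6–1.
Site 5 vs Site 4: Site 5 wins 5–2.
Site 3 vs Site 2: Site 3 wins 5–2.
Site 3 vs Site 4: Site 4 wins 4–3.
Site 2 vs Site 4: Site 4 wins 5–2.
Site 7 beats each rival — Site 6 (4–3), Site 5 (4–3), Site 3 (6–1), Site 2 (6–1), Site 4 (5–2) — so Site 7 is the Condorcet winner.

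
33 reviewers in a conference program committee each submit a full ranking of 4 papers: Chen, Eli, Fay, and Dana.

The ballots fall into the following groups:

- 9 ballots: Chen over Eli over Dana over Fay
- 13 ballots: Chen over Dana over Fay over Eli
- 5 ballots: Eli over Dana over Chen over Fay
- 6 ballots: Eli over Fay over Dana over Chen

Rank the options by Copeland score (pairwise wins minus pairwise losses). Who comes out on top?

Pairwise results:
  Chen vs Eli: Chen wins 22–11.
  Chen vs Fay: Chen wins 27–6.
  Chen vs Dana: Chen wins 22–11.
  Eli vs Fay: Eli wins 20–13.
  Eli vs Dana: Eli wins 20–13.
  Fay vs Dana: Dana wins 27–6.
Copeland scores (wins − losses):
  Chen: 3 − 0 = 3
  Eli: 2 − 1 = 1
  Fay: 0 − 3 = -3
  Dana: 1 − 2 = -1
Chen has the best Copeland score.

Chen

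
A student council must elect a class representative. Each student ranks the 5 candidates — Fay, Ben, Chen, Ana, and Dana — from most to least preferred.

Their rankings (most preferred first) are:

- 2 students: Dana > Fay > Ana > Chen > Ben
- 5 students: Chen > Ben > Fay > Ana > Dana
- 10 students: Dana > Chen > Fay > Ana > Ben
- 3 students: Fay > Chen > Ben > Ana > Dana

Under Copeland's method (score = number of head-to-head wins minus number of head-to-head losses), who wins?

Dana

Pairwise results:
  Fay vs Ben: Fay wins 15–5.
  Fay vs Chen: Chen wins 15–5.
  Fay vs Ana: Fay wins 20–0.
  Fay vs Dana: Dana wins 12–8.
  Ben vs Chen: Chen wins 20–0.
  Ben vs Ana: Ana wins 12–8.
  Ben vs Dana: Dana wins 12–8.
  Chen vs Ana: Chen wins 18–2.
  Chen vs Dana: Dana wins 12–8.
  Ana vs Dana: Dana wins 12–8.
Copeland scores (wins − losses):
  Fay: 2 − 2 = 0
  Ben: 0 − 4 = -4
  Chen: 3 − 1 = 2
  Ana: 1 − 3 = -2
  Dana: 4 − 0 = 4
Dana has the best Copeland score.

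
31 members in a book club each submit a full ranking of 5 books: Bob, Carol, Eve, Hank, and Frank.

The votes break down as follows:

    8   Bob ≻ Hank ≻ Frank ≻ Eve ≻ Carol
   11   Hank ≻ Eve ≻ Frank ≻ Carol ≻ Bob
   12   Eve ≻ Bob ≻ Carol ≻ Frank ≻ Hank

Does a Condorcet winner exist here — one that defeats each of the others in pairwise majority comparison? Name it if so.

Head-to-head results (31 voters total):
Bob vs Carol: Bob wins 20–11.
Bob vs Eve: Eve wins 23–8.
Bob vs Hank: Bob wins 20–11.
Bob vs Frank: Bob wins 20–11.
Carol vs Eve: Eve wins 31–0.
Carol vs Hank: Hank wins 19–12.
Carol vs Frank: Frank wins 19–12.
Eve vs Hank: Hank wins 19–12.
Eve vs Frank: Eve wins 23–8.
Hank vs Frank: Hank wins 19–12.
No candidate beats all others: Bob beats Hank beats Eve beats Bob, a majority cycle.

There is no Condorcet winner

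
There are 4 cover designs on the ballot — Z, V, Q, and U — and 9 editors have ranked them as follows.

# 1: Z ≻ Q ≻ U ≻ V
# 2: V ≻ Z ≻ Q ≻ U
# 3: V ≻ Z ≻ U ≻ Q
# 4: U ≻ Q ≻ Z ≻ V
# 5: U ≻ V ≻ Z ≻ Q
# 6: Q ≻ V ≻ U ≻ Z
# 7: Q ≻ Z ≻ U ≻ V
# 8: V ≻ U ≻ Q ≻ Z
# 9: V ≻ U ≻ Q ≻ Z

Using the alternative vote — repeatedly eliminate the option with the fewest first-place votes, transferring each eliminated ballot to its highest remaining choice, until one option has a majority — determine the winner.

V

Round 1: V 4, Q 2, U 2, Z 1. Z has the fewest and is eliminated.
Round 2: V 4, Q 3, U 2. U has the fewest and is eliminated.
Round 3: V 5, Q 4. V has a majority.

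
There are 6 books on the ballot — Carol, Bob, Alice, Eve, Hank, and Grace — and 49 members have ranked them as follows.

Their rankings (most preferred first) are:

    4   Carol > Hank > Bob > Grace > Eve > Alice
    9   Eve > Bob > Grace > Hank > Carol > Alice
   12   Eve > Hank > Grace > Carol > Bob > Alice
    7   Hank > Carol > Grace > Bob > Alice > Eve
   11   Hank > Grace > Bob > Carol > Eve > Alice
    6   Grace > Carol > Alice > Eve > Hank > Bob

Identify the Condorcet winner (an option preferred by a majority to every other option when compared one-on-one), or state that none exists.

None — there is no Condorcet winner

Head-to-head results (49 voters total):
Carol vs Bob: Carol wins 29–20.
Carol vs Alice: Carol wins 49–0.
Carol vs Eve: Carol wins 28–21.
Carol vs Hank: Hank wins 39–10.
Carol vs Grace: Grace wins 38–11.
Bob vs Alice: Bob wins 43–6.
Bob vs Eve: Eve wins 27–22.
Bob vs Hank: Hank wins 40–9.
Bob vs Grace: Grace wins 36–13.
Alice vs Eve: Eve wins 36–13.
Alice vs Hank: Hank wins 43–6.
Alice vs Grace: Grace wins 49–0.
Eve vs Hank: Eve wins 27–22.
Eve vs Grace: Grace wins 28–21.
Hank vs Grace: Hank wins 34–15.
No candidate beats all others: Carol beats Eve beats Hank beats Carol, a majority cycle.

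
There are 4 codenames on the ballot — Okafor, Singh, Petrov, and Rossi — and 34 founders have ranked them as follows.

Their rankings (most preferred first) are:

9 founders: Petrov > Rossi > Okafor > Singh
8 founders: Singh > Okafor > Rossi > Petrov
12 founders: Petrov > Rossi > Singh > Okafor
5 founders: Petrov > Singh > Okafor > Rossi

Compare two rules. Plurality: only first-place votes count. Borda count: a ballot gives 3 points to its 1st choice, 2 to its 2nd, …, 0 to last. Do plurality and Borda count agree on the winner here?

Yes

Plurality first-place counts: Okafor 0, Singh 8, Petrov 26, Rossi 0 → Petrov.
Borda totals: Okafor 30, Singh 46, Petrov 78, Rossi 50 → Petrov.
The two rules agree on Petrov.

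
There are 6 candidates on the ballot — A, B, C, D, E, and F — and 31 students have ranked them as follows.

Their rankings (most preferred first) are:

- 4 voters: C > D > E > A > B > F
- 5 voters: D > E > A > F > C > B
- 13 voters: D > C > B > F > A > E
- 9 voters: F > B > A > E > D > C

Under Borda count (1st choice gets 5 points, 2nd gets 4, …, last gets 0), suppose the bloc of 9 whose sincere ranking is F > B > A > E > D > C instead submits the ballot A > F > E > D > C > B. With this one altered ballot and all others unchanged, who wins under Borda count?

Borda totals with the altered ballot: A 81, B 43, C 86, D 124, E 59, F 72.
The winner is unchanged: still D.

D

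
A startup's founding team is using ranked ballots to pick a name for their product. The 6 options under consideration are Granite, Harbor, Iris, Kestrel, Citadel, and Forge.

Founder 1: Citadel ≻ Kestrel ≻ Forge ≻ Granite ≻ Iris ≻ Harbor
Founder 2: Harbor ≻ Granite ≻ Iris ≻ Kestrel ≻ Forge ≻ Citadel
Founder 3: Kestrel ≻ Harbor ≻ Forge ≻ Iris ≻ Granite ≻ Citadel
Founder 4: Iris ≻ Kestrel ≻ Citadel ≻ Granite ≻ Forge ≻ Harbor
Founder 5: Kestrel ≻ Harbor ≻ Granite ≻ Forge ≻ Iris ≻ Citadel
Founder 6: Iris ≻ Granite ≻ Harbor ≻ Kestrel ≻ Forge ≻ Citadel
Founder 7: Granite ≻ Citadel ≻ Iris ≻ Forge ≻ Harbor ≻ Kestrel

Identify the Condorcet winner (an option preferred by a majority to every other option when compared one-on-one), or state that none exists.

There is no Condorcet winner

Head-to-head results (7 voters total):
Granite vs Harbor: Granite wins 4–3.
Granite vs Iris: Granite wins 4–3.
Granite vs Kestrel: Kestrel wins 4–3.
Granite vs Citadel: Granite wins 5–2.
Granite vs Forge: Granite wins 5–2.
Harbor vs Iris: Iris wins 4–3.
Harbor vs Kestrel: Kestrel wins 4–3.
Harbor vs Citadel: Harbor wins 4–3.
Harbor vs Forge: Harbor wins 4–3.
Iris vs Kestrel: Iris wins 4–3.
Iris vs Citadel: Iris wins 5–2.
Iris vs Forge: Iris wins 4–3.
Kestrel vs Citadel: Kestrel wins 5–2.
Kestrel vs Forge: Kestrel wins 6–1.
Citadel vs Forge: Forge wins 4–3.
No candidate beats all others: Granite beats Iris beats Kestrel beats Granite, a majority cycle.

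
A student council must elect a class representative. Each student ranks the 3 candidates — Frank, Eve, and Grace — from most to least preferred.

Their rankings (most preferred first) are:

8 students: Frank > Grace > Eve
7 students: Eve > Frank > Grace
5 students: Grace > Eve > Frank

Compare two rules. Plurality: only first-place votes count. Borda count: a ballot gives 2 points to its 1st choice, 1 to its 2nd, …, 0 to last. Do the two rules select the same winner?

Yes

Plurality first-place counts: Frank 8, Eve 7, Grace 5 → Frank.
Borda totals: Frank 23, Eve 19, Grace 18 → Frank.
The two rules agree on Frank.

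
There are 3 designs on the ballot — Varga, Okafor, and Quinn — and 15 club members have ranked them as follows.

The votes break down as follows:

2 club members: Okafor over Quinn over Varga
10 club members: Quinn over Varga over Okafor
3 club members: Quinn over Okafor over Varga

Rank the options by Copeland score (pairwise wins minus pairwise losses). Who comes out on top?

Quinn

Pairwise results:
  Varga vs Okafor: Varga wins 10–5.
  Varga vs Quinn: Quinn wins 15–0.
  Okafor vs Quinn: Quinn wins 13–2.
Copeland scores (wins − losses):
  Varga: 1 − 1 = 0
  Okafor: 0 − 2 = -2
  Quinn: 2 − 0 = 2
Quinn has the best Copeland score.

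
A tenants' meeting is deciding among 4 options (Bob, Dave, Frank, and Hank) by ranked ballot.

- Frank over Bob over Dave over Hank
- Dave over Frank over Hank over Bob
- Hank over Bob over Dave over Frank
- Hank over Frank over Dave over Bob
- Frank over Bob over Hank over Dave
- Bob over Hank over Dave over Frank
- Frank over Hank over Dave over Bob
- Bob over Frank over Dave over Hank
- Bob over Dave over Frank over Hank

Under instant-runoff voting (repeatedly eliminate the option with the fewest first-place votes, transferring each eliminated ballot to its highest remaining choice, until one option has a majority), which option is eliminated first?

Round 1: Bob 3, Frank 3, Hank 2, Dave 1. Dave has the fewest and is eliminated.
Round 2: Frank 4, Bob 3, Hank 2. Hank has the fewest and is eliminated.
Round 3: Frank 5, Bob 4. Frank has a majority.

Dave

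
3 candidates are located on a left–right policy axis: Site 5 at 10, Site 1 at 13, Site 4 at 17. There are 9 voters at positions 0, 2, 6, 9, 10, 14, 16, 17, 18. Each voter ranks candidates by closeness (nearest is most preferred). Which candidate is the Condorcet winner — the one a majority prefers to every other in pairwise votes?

With single-peaked preferences on a line, the Condorcet winner is the candidate closest to the median voter.
The median voter (position 10) is closest to Site 5 at 10.
Check: Site 5 vs Site 1 — voters closer to Site 5: 5 of 9.

Site 5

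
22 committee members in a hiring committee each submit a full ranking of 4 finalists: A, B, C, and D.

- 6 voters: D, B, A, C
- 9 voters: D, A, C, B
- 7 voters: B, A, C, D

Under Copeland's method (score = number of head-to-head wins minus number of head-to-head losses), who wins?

Pairwise results:
  A vs B: B wins 13–9.
  A vs C: A wins 22–0.
  A vs D: D wins 15–7.
  B vs C: B wins 13–9.
  B vs D: D wins 15–7.
  C vs D: D wins 15–7.
Copeland scores (wins − losses):
  A: 1 − 2 = -1
  B: 2 − 1 = 1
  C: 0 − 3 = -3
  D: 3 − 0 = 3
D has the best Copeland score.

D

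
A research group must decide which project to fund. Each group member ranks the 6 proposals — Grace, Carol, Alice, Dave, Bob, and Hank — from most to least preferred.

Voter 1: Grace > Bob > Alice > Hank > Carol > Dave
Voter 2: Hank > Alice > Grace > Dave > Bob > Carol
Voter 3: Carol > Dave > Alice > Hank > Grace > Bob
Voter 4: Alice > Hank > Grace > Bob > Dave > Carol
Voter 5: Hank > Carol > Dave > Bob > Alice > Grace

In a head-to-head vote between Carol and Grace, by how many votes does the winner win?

Ballots ranking Carol above Grace: 2.
Ballots ranking Grace above Carol: 3.
Grace wins 3–2, a margin of 1.

1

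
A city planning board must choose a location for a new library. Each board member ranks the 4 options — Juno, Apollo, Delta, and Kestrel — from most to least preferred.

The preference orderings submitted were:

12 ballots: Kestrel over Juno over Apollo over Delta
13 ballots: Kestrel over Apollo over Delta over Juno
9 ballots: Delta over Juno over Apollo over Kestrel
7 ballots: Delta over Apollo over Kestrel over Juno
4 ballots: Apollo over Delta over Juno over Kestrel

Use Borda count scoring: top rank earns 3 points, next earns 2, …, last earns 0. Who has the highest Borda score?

Borda scores:
  Juno: 12·2 + 13·0 + 9·2 + 7·0 + 4·1 = 46
  Apollo: 12·1 + 13·2 + 9·1 + 7·2 + 4·3 = 73
  Delta: 12·0 + 13·1 + 9·3 + 7·3 + 4·2 = 69
  Kestrel: 12·3 + 13·3 + 9·0 + 7·1 + 4·0 = 82
Kestrel has the highest total.

Kestrel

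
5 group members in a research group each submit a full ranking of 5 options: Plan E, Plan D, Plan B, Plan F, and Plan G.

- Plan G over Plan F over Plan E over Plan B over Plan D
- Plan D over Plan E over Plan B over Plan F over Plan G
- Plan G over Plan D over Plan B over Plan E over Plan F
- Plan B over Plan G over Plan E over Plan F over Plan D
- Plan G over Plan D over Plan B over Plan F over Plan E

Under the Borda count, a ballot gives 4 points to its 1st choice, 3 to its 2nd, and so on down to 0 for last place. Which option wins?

Borda scores:
  Plan E: 2 + 3 + 1 + 2 + 0 = 8
  Plan D: 0 + 4 + 3 + 0 + 3 = 10
  Plan B: 1 + 2 + 2 + 4 + 2 = 11
  Plan F: 3 + 1 + 0 + 1 + 1 = 6
  Plan G: 4 + 0 + 4 + 3 + 4 = 15
Plan G has the highest total.

Plan G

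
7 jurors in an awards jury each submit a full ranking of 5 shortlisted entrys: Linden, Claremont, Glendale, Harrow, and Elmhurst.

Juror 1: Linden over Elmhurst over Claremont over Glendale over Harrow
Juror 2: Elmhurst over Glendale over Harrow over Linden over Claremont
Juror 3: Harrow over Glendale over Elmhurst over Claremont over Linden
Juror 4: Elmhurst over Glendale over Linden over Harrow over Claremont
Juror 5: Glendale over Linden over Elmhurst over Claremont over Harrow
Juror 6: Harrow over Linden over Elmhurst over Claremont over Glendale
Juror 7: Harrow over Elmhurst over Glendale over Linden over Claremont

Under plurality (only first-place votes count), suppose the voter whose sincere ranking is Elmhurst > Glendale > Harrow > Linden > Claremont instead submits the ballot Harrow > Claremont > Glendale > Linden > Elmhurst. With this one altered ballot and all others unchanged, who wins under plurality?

Harrow

First-place totals with the altered ballot: Linden 1, Claremont 0, Glendale 1, Harrow 4, Elmhurst 1.
The winner is unchanged: still Harrow.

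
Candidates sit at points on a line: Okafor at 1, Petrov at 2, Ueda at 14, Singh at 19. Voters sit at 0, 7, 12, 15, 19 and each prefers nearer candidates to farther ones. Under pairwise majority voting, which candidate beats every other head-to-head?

With single-peaked preferences on a line, the Condorcet winner is the candidate closest to the median voter.
The median voter (position 12) is closest to Ueda at 14.
Check: Ueda vs Petrov — voters closer to Ueda: 3 of 5.

Ueda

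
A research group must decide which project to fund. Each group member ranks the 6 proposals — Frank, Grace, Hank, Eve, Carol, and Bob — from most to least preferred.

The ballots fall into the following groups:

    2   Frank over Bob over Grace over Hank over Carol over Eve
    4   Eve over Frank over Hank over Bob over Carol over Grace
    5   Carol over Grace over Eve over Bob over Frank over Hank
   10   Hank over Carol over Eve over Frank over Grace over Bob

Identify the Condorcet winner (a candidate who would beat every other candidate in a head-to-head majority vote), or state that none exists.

Head-to-head results (21 voters total):
Frank vs Grace: Frank wins 16–5.
Frank vs Hank: Frank wins 11–10.
Frank vs Eve: Eve wins 19–2.
Frank vs Carol: Carol wins 15–6.
Frank vs Bob: Frank wins 16–5.
Grace vs Hank: Hank wins 14–7.
Grace vs Eve: Eve wins 14–7.
Grace vs Carol: Carol wins 19–2.
Grace vs Bob: Grace wins 15–6.
Hank vs Eve: Hank wins 12–9.
Hank vs Carol: Hank wins 16–5.
Hank vs Bob: Hank wins 14–7.
Eve vs Carol: Carol wins 17–4.
Eve vs Bob: Eve wins 19–2.
Carol vs Bob: Carol wins 15–6.
No candidate beats all others: Frank beats Hank beats Eve beats Frank, a majority cycle.

There is no Condorcet winner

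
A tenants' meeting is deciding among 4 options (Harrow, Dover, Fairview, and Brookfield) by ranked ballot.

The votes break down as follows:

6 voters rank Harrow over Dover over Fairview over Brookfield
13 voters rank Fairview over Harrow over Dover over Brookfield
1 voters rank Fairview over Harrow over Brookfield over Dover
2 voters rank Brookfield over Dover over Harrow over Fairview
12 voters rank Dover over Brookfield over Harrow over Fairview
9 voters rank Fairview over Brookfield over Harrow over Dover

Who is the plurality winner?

Fairview

First-place vote totals:
  Harrow: 6
  Dover: 12
  Fairview: 23
  Brookfield: 2
Fairview has the most first-place votes.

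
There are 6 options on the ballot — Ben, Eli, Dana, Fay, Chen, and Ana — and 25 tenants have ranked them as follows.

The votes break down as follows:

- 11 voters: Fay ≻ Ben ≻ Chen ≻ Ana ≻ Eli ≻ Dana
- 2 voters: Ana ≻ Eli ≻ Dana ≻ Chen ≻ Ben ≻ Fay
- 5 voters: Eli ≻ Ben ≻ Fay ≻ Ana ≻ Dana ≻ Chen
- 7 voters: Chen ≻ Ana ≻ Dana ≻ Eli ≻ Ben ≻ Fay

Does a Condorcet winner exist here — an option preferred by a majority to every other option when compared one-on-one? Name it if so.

Head-to-head results (25 voters total):
Ben vs Eli: Eli wins 14–11.
Ben vs Dana: Ben wins 16–9.
Ben vs Fay: Ben wins 14–11.
Ben vs Chen: Ben wins 16–9.
Ben vs Ana: Ben wins 16–9.
Eli vs Dana: Eli wins 18–7.
Eli vs Fay: Eli wins 14–11.
Eli vs Chen: Chen wins 18–7.
Eli vs Ana: Ana wins 20–5.
Dana vs Fay: Fay wins 16–9.
Dana vs Chen: Chen wins 18–7.
Dana vs Ana: Ana wins 25–0.
Fay vs Chen: Fay wins 16–9.
Fay vs Ana: Fay wins 16–9.
Chen vs Ana: Chen wins 18–7.
No candidate beats all others: Ben beats Chen beats Eli beats Ben, a majority cycle.

No Condorcet winner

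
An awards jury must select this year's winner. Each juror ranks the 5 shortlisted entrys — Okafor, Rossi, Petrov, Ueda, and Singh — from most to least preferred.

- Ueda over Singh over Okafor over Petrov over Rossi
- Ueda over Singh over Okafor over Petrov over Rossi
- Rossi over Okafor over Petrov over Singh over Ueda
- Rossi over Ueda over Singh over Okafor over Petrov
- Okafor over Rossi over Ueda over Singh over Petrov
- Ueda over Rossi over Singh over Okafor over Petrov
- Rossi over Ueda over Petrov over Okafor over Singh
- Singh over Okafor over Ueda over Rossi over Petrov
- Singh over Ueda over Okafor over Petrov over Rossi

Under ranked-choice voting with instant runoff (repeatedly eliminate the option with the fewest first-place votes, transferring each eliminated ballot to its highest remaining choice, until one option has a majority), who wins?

Round 1: Rossi 3, Ueda 3, Singh 2, Okafor 1, Petrov 0. Petrov has the fewest and is eliminated.
Round 2: Rossi 3, Ueda 3, Singh 2, Okafor 1. Okafor has the fewest and is eliminated.
Round 3: Rossi 4, Ueda 3, Singh 2. Singh has the fewest and is eliminated.
Round 4: Ueda 5, Rossi 4. Ueda has a majority.

Ueda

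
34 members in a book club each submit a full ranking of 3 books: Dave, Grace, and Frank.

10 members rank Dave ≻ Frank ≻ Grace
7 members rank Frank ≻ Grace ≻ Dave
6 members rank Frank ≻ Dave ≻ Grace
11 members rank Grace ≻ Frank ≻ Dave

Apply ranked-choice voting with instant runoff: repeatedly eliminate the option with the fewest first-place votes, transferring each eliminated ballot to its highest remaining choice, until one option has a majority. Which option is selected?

Frank

Round 1: Frank 13, Grace 11, Dave 10. Dave has the fewest and is eliminated.
Round 2: Frank 23, Grace 11. Frank has a majority.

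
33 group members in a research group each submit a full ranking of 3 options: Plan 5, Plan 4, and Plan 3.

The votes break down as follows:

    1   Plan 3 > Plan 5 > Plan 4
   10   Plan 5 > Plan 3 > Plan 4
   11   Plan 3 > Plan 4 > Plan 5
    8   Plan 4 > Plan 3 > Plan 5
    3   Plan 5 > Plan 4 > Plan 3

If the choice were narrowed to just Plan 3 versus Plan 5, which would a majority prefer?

Ballots ranking Plan 3 above Plan 5: 1+11+8 = 20.
Ballots ranking Plan 5 above Plan 3: 10+3 = 13.
Plan 3 wins the head-to-head, 20–13.

Plan 3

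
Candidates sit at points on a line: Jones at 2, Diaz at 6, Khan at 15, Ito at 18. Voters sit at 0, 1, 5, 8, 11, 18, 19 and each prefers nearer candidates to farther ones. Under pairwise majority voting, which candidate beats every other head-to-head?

With single-peaked preferences on a line, the Condorcet winner is the candidate closest to the median voter.
The median voter (position 8) is closest to Diaz at 6.
Check: Diaz vs Ito — voters closer to Diaz: 5 of 7.

Diaz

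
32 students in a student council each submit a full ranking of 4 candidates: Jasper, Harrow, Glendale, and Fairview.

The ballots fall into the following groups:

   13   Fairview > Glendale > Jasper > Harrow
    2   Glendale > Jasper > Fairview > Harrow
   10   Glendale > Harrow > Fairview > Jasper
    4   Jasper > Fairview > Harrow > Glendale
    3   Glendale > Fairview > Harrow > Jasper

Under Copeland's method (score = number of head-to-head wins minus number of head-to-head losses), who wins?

Pairwise results:
  Jasper vs Harrow: Jasper wins 19–13.
  Jasper vs Glendale: Glendale wins 28–4.
  Jasper vs Fairview: Fairview wins 26–6.
  Harrow vs Glendale: Glendale wins 28–4.
  Harrow vs Fairview: Fairview wins 22–10.
  Glendale vs Fairview: Fairview wins 17–15.
Copeland scores (wins − losses):
  Jasper: 1 − 2 = -1
  Harrow: 0 − 3 = -3
  Glendale: 2 − 1 = 1
  Fairview: 3 − 0 = 3
Fairview has the best Copeland score.

Fairview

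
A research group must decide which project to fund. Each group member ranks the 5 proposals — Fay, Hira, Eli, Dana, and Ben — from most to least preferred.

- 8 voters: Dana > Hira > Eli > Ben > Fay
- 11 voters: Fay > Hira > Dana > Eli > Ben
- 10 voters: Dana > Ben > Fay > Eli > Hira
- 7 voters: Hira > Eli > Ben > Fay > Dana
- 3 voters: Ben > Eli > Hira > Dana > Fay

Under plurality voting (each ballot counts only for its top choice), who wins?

First-place vote totals:
  Fay: 11
  Hira: 7
  Eli: 0
  Dana: 18
  Ben: 3
Dana has the most first-place votes.

Dana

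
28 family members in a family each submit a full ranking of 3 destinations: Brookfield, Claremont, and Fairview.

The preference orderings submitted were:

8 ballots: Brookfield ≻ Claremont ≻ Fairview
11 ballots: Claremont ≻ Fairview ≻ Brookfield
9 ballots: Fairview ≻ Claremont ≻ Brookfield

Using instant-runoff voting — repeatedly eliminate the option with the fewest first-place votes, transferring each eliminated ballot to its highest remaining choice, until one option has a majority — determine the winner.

Claremont

Round 1: Claremont 11, Fairview 9, Brookfield 8. Brookfield has the fewest and is eliminated.
Round 2: Claremont 19, Fairview 9. Claremont has a majority.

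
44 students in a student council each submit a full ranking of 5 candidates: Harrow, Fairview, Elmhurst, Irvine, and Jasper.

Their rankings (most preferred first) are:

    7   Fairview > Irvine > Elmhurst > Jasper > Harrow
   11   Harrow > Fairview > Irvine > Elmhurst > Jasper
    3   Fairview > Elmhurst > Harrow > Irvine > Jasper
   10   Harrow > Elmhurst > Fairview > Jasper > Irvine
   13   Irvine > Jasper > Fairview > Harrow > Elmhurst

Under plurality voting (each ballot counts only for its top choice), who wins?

First-place vote totals:
  Harrow: 21
  Fairview: 10
  Elmhurst: 0
  Irvine: 13
  Jasper: 0
Harrow has the most first-place votes.

Harrow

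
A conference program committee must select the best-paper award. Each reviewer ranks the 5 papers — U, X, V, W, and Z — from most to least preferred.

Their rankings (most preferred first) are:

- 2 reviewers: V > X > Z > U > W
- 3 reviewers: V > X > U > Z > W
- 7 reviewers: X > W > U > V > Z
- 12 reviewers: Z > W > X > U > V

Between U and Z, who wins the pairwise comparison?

Ballots ranking U above Z: 3+7 = 10.
Ballots ranking Z above U: 2+12 = 14.
Z wins the head-to-head, 14–10.

Z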